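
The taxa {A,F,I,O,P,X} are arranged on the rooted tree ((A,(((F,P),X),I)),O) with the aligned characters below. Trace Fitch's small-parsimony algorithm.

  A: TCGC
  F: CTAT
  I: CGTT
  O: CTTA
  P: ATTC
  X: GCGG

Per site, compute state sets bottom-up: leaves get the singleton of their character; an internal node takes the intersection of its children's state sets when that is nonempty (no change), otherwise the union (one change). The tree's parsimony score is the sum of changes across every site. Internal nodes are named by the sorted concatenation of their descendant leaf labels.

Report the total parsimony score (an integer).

13

site 0, node FP: F={C} ∪ P={A} → {A,C} (+1)
site 0, node FPX: FP={A,C} ∪ X={G} → {A,C,G} (+1)
site 0, node FIPX: FPX={A,C,G} ∩ I={C} → {C} (+0)
site 0, node AFIPX: A={T} ∪ FIPX={C} → {C,T} (+1)
site 0, node AFIOPX: AFIPX={C,T} ∩ O={C} → {C} (+0)
site 1, node FP: F={T} ∩ P={T} → {T} (+0)
site 1, node FPX: FP={T} ∪ X={C} → {C,T} (+1)
site 1, node FIPX: FPX={C,T} ∪ I={G} → {C,G,T} (+1)
site 1, node AFIPX: A={C} ∩ FIPX={C,G,T} → {C} (+0)
site 1, node AFIOPX: AFIPX={C} ∪ O={T} → {C,T} (+1)
site 2, node FP: F={A} ∪ P={T} → {A,T} (+1)
site 2, node FPX: FP={A,T} ∪ X={G} → {A,G,T} (+1)
site 2, node FIPX: FPX={A,G,T} ∩ I={T} → {T} (+0)
site 2, node AFIPX: A={G} ∪ FIPX={T} → {G,T} (+1)
site 2, node AFIOPX: AFIPX={G,T} ∩ O={T} → {T} (+0)
site 3, node FP: F={T} ∪ P={C} → {C,T} (+1)
site 3, node FPX: FP={C,T} ∪ X={G} → {C,G,T} (+1)
site 3, node FIPX: FPX={C,G,T} ∩ I={T} → {T} (+0)
site 3, node AFIPX: A={C} ∪ FIPX={T} → {C,T} (+1)
site 3, node AFIOPX: AFIPX={C,T} ∪ O={A} → {A,C,T} (+1)
per-site changes: [3, 3, 3, 4]; total = 13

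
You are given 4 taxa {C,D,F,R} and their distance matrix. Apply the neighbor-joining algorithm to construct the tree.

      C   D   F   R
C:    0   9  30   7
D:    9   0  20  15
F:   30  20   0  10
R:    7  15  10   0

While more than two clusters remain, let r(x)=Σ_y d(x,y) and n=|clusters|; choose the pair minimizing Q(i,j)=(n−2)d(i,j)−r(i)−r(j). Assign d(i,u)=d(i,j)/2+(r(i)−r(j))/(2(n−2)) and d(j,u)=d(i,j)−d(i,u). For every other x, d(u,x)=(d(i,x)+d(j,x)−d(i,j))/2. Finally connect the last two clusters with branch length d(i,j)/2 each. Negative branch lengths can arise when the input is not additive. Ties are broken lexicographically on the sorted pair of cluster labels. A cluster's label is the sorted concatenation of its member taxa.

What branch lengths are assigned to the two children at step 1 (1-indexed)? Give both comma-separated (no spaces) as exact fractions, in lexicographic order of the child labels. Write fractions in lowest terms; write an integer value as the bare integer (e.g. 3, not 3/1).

step 1: merge (C,D) at d=9, Q=-72; branch lengths C→5, D→4; new cluster CD
  updated: d(CD,F)=41/2, d(CD,R)=13/2
step 2: merge (CD,F) at d=41/2, Q=-37; branch lengths CD→17/2, F→12; new cluster CDF
  updated: d(CDF,R)=-2
step 3: merge (CDF,R) at d=-2; branch lengths CDF→-1, R→-1; new cluster CDFR
final tree: (((C:5,D:4):17/2,F:12):-1,R:-1)
total length: 55/2

5,4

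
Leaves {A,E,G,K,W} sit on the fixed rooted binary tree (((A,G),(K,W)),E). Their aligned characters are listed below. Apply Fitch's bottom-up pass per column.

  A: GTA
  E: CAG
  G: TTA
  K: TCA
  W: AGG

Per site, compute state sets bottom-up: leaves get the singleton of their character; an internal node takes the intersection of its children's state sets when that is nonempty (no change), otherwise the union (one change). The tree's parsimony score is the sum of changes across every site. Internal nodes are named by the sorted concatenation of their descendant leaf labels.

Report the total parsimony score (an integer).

site 0, node AG: A={G} ∪ G={T} → {G,T} (+1)
site 0, node KW: K={T} ∪ W={A} → {A,T} (+1)
site 0, node AGKW: AG={G,T} ∩ KW={A,T} → {T} (+0)
site 0, node AEGKW: AGKW={T} ∪ E={C} → {C,T} (+1)
site 1, node AG: A={T} ∩ G={T} → {T} (+0)
site 1, node KW: K={C} ∪ W={G} → {C,G} (+1)
site 1, node AGKW: AG={T} ∪ KW={C,G} → {C,G,T} (+1)
site 1, node AEGKW: AGKW={C,G,T} ∪ E={A} → {A,C,G,T} (+1)
site 2, node AG: A={A} ∩ G={A} → {A} (+0)
site 2, node KW: K={A} ∪ W={G} → {A,G} (+1)
site 2, node AGKW: AG={A} ∩ KW={A,G} → {A} (+0)
site 2, node AEGKW: AGKW={A} ∪ E={G} → {A,G} (+1)
per-site changes: [3, 3, 2]; total = 8

8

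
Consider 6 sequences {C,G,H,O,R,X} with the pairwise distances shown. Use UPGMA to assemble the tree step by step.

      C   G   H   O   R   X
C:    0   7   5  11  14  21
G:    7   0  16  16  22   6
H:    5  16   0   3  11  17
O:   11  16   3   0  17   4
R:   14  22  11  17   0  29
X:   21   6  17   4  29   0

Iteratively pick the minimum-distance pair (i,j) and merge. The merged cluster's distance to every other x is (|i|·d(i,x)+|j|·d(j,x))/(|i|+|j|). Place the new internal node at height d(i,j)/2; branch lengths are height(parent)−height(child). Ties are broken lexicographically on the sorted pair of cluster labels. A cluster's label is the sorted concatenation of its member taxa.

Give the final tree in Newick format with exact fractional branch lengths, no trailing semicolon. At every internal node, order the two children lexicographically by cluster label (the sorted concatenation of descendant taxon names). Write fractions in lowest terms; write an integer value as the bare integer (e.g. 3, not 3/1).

1. join H+O (d=3) ⇒ HO; edges |H|=3/2, |O|=3/2
  updated: d(C,HO)=8, d(G,HO)=16, d(HO,R)=14, d(HO,X)=21/2
2. join G+X (d=6) ⇒ GX; edges |G|=3, |X|=3
  updated: d(C,GX)=14, d(GX,HO)=53/4, d(GX,R)=51/2
3. join C+HO (d=8) ⇒ CHO; edges |C|=4, |HO|=5/2
  updated: d(CHO,GX)=27/2, d(CHO,R)=14
4. join CHO+GX (d=27/2) ⇒ CGHOX; edges |CHO|=11/4, |GX|=15/4
  updated: d(CGHOX,R)=93/5
5. join CGHOX+R (d=93/5) ⇒ CGHORX; edges |CGHOX|=51/20, |R|=93/10
final tree: (((C:4,(H:3/2,O:3/2):5/2):11/4,(G:3,X:3):15/4):51/20,R:93/10)
total length: 677/20

(((C:4,(H:3/2,O:3/2):5/2):11/4,(G:3,X:3):15/4):51/20,R:93/10)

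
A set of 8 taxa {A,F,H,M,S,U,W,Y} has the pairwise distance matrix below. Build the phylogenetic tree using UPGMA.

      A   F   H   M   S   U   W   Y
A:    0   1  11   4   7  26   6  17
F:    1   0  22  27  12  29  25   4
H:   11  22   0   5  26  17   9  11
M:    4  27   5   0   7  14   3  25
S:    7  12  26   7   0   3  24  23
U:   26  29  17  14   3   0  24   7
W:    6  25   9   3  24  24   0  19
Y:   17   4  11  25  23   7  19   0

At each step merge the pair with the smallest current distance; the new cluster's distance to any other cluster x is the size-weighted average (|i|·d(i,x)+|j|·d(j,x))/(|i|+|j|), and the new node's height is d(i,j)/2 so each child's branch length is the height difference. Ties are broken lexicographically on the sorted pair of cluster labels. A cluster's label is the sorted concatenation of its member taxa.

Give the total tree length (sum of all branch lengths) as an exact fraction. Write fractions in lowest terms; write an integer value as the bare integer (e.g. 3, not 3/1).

463/12

iteration 1: select A,F (d=1); attach at lengths (1/2, 1/2); label the merged cluster AF
  updated: d(AF,H)=33/2, d(AF,M)=31/2, d(AF,S)=19/2, d(AF,U)=55/2, d(AF,W)=31/2, d(AF,Y)=21/2
iteration 2: select M,W (d=3); attach at lengths (3/2, 3/2); label the merged cluster MW
  updated: d(AF,MW)=31/2, d(H,MW)=7, d(MW,S)=31/2, d(MW,U)=19, d(MW,Y)=22
iteration 3: select S,U (d=3); attach at lengths (3/2, 3/2); label the merged cluster SU
  updated: d(AF,SU)=37/2, d(H,SU)=43/2, d(MW,SU)=69/4, d(SU,Y)=15
iteration 4: select H,MW (d=7); attach at lengths (7/2, 2); label the merged cluster HMW
  updated: d(AF,HMW)=95/6, d(HMW,SU)=56/3, d(HMW,Y)=55/3
iteration 5: select AF,Y (d=21/2); attach at lengths (19/4, 21/4); label the merged cluster AFY
  updated: d(AFY,HMW)=50/3, d(AFY,SU)=52/3
iteration 6: select AFY,HMW (d=50/3); attach at lengths (37/12, 29/6); label the merged cluster AFHMWY
  updated: d(AFHMWY,SU)=18
iteration 7: select AFHMWY,SU (d=18); attach at lengths (2/3, 15/2); label the merged cluster AFHMSUWY
final tree: ((((A:1/2,F:1/2):19/4,Y:21/4):37/12,(H:7/2,(M:3/2,W:3/2):2):29/6):2/3,(S:3/2,U:3/2):15/2)
total length: 463/12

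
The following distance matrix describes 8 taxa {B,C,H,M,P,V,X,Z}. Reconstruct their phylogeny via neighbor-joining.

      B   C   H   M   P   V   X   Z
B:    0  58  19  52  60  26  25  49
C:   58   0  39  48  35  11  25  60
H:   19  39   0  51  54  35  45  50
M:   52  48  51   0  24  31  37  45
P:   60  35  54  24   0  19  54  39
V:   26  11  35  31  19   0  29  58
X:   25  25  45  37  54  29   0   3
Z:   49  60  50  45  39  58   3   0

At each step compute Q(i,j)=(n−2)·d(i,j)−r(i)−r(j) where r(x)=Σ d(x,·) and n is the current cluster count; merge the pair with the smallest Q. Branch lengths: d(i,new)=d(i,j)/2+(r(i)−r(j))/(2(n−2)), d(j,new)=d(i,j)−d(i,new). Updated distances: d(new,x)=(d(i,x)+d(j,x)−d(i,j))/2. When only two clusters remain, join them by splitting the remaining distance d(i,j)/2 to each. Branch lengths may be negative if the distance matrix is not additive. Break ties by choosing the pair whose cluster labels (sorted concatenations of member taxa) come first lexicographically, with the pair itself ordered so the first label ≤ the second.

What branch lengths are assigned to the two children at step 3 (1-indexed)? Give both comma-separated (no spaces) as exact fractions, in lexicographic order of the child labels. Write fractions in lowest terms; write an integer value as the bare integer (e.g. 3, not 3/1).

iteration 1: select X,Z (d=3, Q=-504); attach at lengths (-17/3, 26/3); label the merged cluster XZ
  updated: d(B,XZ)=71/2, d(C,XZ)=41, d(H,XZ)=46, d(M,XZ)=79/2, d(P,XZ)=45, d(V,XZ)=42
iteration 2: select B,H (d=19, Q=-799/2); attach at lengths (203/20, 177/20); label the merged cluster BH
  updated: d(BH,C)=39, d(BH,M)=42, d(BH,P)=95/2, d(BH,V)=21, d(BH,XZ)=125/4
iteration 3: select M,P (d=24, Q=-259); attach at lengths (55/4, 41/4); label the merged cluster MP
  updated: d(BH,MP)=131/4, d(C,MP)=59/2, d(MP,V)=13, d(MP,XZ)=121/4
iteration 4: select BH,XZ (d=125/4, Q=-699/4); attach at lengths (293/24, 457/24); label the merged cluster BHXZ
  updated: d(BHXZ,C)=195/8, d(BHXZ,MP)=127/8, d(BHXZ,V)=127/8
iteration 5: select BHXZ,MP (d=127/8, Q=-331/4); attach at lengths (59/8, 17/2); label the merged cluster BHMPXZ
  updated: d(BHMPXZ,C)=19, d(BHMPXZ,V)=13/2
iteration 6: select BHMPXZ,C (d=19, Q=-73/2); attach at lengths (29/4, 47/4); label the merged cluster BCHMPXZ
  updated: d(BCHMPXZ,V)=-3/4
iteration 7: select BCHMPXZ,V (d=-3/4); attach at lengths (-3/8, -3/8); label the merged cluster BCHMPVXZ
final tree: (((((B:203/20,H:177/20):293/24,(X:-17/3,Z:26/3):457/24):59/8,(M:55/4,P:41/4):17/2):29/4,C:47/4):-3/8,V:-3/8)
total length: 891/8

55/4,41/4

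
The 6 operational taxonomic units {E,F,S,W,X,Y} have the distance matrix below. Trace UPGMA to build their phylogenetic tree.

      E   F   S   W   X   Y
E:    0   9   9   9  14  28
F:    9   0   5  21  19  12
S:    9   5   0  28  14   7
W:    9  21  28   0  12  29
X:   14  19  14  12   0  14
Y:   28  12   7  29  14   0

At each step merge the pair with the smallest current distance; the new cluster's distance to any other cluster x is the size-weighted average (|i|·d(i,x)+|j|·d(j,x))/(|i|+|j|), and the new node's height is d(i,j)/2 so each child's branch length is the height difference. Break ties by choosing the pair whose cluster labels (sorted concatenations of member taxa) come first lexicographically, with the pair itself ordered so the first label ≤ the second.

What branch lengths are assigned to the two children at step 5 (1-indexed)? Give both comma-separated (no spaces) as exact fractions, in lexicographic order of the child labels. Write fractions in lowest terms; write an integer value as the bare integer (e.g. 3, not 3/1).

17/12,13/4

step 1: merge (F,S) at d=5; branch lengths F→5/2, S→5/2; new cluster FS
  updated: d(E,FS)=9, d(FS,W)=49/2, d(FS,X)=33/2, d(FS,Y)=19/2
step 2: merge (E,FS) at d=9; branch lengths E→9/2, FS→2; new cluster EFS
  updated: d(EFS,W)=58/3, d(EFS,X)=47/3, d(EFS,Y)=47/3
step 3: merge (W,X) at d=12; branch lengths W→6, X→6; new cluster WX
  updated: d(EFS,WX)=35/2, d(WX,Y)=43/2
step 4: merge (EFS,Y) at d=47/3; branch lengths EFS→10/3, Y→47/6; new cluster EFSY
  updated: d(EFSY,WX)=37/2
step 5: merge (EFSY,WX) at d=37/2; branch lengths EFSY→17/12, WX→13/4; new cluster EFSWXY
final tree: (((E:9/2,(F:5/2,S:5/2):2):10/3,Y:47/6):17/12,(W:6,X:6):13/4)
total length: 118/3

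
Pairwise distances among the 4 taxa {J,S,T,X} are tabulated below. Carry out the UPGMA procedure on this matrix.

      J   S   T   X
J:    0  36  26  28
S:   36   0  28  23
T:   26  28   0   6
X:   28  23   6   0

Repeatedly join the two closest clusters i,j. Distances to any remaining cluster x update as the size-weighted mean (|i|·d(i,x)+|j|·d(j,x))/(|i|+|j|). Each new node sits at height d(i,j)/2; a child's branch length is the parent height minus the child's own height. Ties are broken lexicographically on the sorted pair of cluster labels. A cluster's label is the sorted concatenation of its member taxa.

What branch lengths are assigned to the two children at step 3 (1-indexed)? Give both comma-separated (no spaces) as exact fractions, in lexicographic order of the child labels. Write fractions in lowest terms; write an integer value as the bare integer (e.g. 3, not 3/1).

1. join T+X (d=6) ⇒ TX; edges |T|=3, |X|=3
  updated: d(J,TX)=27, d(S,TX)=51/2
2. join S+TX (d=51/2) ⇒ STX; edges |S|=51/4, |TX|=39/4
  updated: d(J,STX)=30
3. join J+STX (d=30) ⇒ JSTX; edges |J|=15, |STX|=9/4
final tree: (J:15,(S:51/4,(T:3,X:3):39/4):9/4)
total length: 183/4

15,9/4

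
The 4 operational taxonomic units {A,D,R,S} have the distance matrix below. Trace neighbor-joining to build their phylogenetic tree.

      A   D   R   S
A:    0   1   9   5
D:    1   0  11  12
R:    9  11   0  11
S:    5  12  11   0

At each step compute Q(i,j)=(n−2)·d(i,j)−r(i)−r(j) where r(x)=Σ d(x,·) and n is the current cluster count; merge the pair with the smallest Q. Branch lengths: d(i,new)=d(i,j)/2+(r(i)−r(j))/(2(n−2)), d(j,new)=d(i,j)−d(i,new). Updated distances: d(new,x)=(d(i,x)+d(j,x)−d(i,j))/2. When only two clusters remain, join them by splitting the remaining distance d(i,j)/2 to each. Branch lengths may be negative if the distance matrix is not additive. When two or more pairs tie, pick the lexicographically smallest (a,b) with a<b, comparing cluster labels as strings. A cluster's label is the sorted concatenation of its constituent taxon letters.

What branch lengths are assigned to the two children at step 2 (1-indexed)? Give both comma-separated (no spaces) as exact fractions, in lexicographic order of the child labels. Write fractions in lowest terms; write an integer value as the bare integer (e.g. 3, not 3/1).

iteration 1: select A,D (d=1, Q=-37); attach at lengths (-7/4, 11/4); label the merged cluster AD
  updated: d(AD,R)=19/2, d(AD,S)=8
iteration 2: select AD,R (d=19/2, Q=-57/2); attach at lengths (13/4, 25/4); label the merged cluster ADR
  updated: d(ADR,S)=19/4
iteration 3: select ADR,S (d=19/4); attach at lengths (19/8, 19/8); label the merged cluster ADRS
final tree: (((A:-7/4,D:11/4):13/4,R:25/4):19/8,S:19/8)
total length: 61/4

13/4,25/4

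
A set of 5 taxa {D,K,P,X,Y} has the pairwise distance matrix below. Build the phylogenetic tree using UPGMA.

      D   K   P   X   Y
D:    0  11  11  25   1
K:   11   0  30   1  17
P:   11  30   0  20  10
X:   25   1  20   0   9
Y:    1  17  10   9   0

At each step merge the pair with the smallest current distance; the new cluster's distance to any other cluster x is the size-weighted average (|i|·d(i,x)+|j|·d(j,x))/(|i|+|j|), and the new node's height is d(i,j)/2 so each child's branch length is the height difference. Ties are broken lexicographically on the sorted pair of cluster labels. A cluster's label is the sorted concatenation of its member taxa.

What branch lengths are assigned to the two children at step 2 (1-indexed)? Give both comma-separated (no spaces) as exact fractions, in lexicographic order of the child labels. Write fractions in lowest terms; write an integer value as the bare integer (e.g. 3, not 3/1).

1. join D+Y (d=1) ⇒ DY; edges |D|=1/2, |Y|=1/2
  updated: d(DY,K)=14, d(DY,P)=21/2, d(DY,X)=17
2. join K+X (d=1) ⇒ KX; edges |K|=1/2, |X|=1/2
  updated: d(DY,KX)=31/2, d(KX,P)=25
3. join DY+P (d=21/2) ⇒ DPY; edges |DY|=19/4, |P|=21/4
  updated: d(DPY,KX)=56/3
4. join DPY+KX (d=56/3) ⇒ DKPXY; edges |DPY|=49/12, |KX|=53/6
final tree: (((D:1/2,Y:1/2):19/4,P:21/4):49/12,(K:1/2,X:1/2):53/6)
total length: 299/12

1/2,1/2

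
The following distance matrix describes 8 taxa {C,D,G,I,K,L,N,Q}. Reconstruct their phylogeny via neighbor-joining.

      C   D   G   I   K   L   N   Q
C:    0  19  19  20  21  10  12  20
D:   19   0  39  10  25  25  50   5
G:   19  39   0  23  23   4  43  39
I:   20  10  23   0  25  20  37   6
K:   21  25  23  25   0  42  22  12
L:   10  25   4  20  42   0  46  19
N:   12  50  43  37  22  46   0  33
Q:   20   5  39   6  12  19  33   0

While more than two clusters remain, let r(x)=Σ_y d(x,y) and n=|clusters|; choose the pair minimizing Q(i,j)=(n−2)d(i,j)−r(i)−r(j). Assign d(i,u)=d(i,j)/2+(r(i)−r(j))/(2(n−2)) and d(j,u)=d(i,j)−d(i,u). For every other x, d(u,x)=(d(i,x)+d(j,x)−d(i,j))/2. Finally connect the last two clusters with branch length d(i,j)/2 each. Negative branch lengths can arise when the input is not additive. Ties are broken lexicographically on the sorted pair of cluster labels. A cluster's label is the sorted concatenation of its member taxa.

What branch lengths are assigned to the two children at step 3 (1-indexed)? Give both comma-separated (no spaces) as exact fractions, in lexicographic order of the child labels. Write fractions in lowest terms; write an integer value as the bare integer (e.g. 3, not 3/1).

125/16,123/16

step 1: merge (G,L) at d=4, Q=-332; branch lengths G→4, L→0; new cluster GL
  updated: d(C,GL)=25/2, d(D,GL)=30, d(GL,I)=39/2, d(GL,K)=61/2, d(GL,N)=85/2, d(GL,Q)=27
step 2: merge (C,N) at d=12, Q=-241; branch lengths C→-16/5, N→76/5; new cluster CN
  updated: d(CN,D)=57/2, d(CN,GL)=43/2, d(CN,I)=45/2, d(CN,K)=31/2, d(CN,Q)=41/2
step 3: merge (CN,K) at d=31/2, Q=-309/2; branch lengths CN→125/16, K→123/16; new cluster CKN
  updated: d(CKN,D)=19, d(CKN,GL)=73/4, d(CKN,I)=16, d(CKN,Q)=17/2
step 4: merge (CKN,GL) at d=73/4, Q=-407/4; branch lengths CKN→29/8, GL→117/8; new cluster CGKLN
  updated: d(CGKLN,D)=123/8, d(CGKLN,I)=69/8, d(CGKLN,Q)=69/8
step 5: merge (CGKLN,I) at d=69/8, Q=-40; branch lengths CGKLN→101/16, I→37/16; new cluster CGIKLN
  updated: d(CGIKLN,D)=67/8, d(CGIKLN,Q)=3
step 6: merge (CGIKLN,D) at d=67/8, Q=-131/8; branch lengths CGIKLN→51/16, D→83/16; new cluster CDGIKLN
  updated: d(CDGIKLN,Q)=-3/16
step 7: merge (CDGIKLN,Q) at d=-3/16; branch lengths CDGIKLN→-3/32, Q→-3/32; new cluster CDGIKLNQ
final tree: ((((((C:-16/5,N:76/5):125/16,K:123/16):29/8,(G:4,L:0):117/8):101/16,I:37/16):51/16,D:83/16):-3/32,Q:-3/32)
total length: 1065/16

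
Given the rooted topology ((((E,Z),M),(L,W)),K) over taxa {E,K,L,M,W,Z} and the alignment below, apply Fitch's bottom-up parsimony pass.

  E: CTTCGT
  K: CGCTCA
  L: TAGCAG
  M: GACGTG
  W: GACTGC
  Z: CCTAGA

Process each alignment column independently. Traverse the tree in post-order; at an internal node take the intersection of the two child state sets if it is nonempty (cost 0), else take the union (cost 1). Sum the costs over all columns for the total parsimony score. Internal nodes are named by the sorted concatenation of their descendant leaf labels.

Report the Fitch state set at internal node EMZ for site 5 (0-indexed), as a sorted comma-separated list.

A,G,T

EZ@0: {C} ∩ {C} = {C} (intersection, +0)
EMZ@0: {C} ∪ {G} = {C,G} (union, +1)
LW@0: {T} ∪ {G} = {G,T} (union, +1)
ELMWZ@0: {C,G} ∩ {G,T} = {G} (intersection, +0)
EKLMWZ@0: {G} ∪ {C} = {C,G} (union, +1)
EZ@1: {T} ∪ {C} = {C,T} (union, +1)
EMZ@1: {C,T} ∪ {A} = {A,C,T} (union, +1)
LW@1: {A} ∩ {A} = {A} (intersection, +0)
ELMWZ@1: {A,C,T} ∩ {A} = {A} (intersection, +0)
EKLMWZ@1: {A} ∪ {G} = {A,G} (union, +1)
EZ@2: {T} ∩ {T} = {T} (intersection, +0)
EMZ@2: {T} ∪ {C} = {C,T} (union, +1)
LW@2: {G} ∪ {C} = {C,G} (union, +1)
ELMWZ@2: {C,T} ∩ {C,G} = {C} (intersection, +0)
EKLMWZ@2: {C} ∩ {C} = {C} (intersection, +0)
EZ@3: {C} ∪ {A} = {A,C} (union, +1)
EMZ@3: {A,C} ∪ {G} = {A,C,G} (union, +1)
LW@3: {C} ∪ {T} = {C,T} (union, +1)
ELMWZ@3: {A,C,G} ∩ {C,T} = {C} (intersection, +0)
EKLMWZ@3: {C} ∪ {T} = {C,T} (union, +1)
EZ@4: {G} ∩ {G} = {G} (intersection, +0)
EMZ@4: {G} ∪ {T} = {G,T} (union, +1)
LW@4: {A} ∪ {G} = {A,G} (union, +1)
ELMWZ@4: {G,T} ∩ {A,G} = {G} (intersection, +0)
EKLMWZ@4: {G} ∪ {C} = {C,G} (union, +1)
EZ@5: {T} ∪ {A} = {A,T} (union, +1)
EMZ@5: {A,T} ∪ {G} = {A,G,T} (union, +1)
LW@5: {G} ∪ {C} = {C,G} (union, +1)
ELMWZ@5: {A,G,T} ∩ {C,G} = {G} (intersection, +0)
EKLMWZ@5: {G} ∪ {A} = {A,G} (union, +1)
per-site changes: [3, 3, 2, 4, 3, 4]; total = 19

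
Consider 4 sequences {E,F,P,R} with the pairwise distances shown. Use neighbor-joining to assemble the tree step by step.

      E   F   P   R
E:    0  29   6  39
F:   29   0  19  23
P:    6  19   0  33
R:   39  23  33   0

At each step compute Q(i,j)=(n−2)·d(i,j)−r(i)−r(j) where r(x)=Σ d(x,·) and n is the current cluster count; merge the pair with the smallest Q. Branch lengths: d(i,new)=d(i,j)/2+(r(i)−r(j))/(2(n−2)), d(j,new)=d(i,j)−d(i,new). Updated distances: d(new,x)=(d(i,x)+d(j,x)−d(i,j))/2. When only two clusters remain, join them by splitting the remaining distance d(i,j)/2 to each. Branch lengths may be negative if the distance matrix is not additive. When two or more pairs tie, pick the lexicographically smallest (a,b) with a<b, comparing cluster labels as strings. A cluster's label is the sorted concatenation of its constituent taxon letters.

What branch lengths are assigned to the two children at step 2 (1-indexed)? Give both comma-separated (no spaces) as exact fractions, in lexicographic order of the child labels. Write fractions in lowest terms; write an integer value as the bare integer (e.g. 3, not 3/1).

1. join E+P (d=6, Q=-120) ⇒ EP; edges |E|=7, |P|=-1
  updated: d(EP,F)=21, d(EP,R)=33
2. join EP+F (d=21, Q=-77) ⇒ EFP; edges |EP|=31/2, |F|=11/2
  updated: d(EFP,R)=35/2
3. join EFP+R (d=35/2) ⇒ EFPR; edges |EFP|=35/4, |R|=35/4
final tree: (((E:7,P:-1):31/2,F:11/2):35/4,R:35/4)
total length: 89/2

31/2,11/2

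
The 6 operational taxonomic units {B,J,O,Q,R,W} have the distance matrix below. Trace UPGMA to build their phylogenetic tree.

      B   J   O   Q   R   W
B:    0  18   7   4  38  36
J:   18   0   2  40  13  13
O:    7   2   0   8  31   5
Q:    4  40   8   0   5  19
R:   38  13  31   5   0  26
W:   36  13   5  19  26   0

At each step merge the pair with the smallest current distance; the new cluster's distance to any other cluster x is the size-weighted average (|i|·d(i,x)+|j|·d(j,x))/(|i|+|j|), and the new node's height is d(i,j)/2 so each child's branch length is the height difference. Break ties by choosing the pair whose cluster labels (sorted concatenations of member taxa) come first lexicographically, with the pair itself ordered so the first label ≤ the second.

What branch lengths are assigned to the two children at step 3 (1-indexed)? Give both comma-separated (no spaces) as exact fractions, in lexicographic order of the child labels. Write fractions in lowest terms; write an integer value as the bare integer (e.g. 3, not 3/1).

1. join J+O (d=2) ⇒ JO; edges |J|=1, |O|=1
  updated: d(B,JO)=25/2, d(JO,Q)=24, d(JO,R)=22, d(JO,W)=9
2. join B+Q (d=4) ⇒ BQ; edges |B|=2, |Q|=2
  updated: d(BQ,JO)=73/4, d(BQ,R)=43/2, d(BQ,W)=55/2
3. join JO+W (d=9) ⇒ JOW; edges |JO|=7/2, |W|=9/2
  updated: d(BQ,JOW)=64/3, d(JOW,R)=70/3
4. join BQ+JOW (d=64/3) ⇒ BJOQW; edges |BQ|=26/3, |JOW|=37/6
  updated: d(BJOQW,R)=113/5
5. join BJOQW+R (d=113/5) ⇒ BJOQRW; edges |BJOQW|=19/30, |R|=113/10
final tree: (((B:2,Q:2):26/3,((J:1,O:1):7/2,W:9/2):37/6):19/30,R:113/10)
total length: 1223/30

7/2,9/2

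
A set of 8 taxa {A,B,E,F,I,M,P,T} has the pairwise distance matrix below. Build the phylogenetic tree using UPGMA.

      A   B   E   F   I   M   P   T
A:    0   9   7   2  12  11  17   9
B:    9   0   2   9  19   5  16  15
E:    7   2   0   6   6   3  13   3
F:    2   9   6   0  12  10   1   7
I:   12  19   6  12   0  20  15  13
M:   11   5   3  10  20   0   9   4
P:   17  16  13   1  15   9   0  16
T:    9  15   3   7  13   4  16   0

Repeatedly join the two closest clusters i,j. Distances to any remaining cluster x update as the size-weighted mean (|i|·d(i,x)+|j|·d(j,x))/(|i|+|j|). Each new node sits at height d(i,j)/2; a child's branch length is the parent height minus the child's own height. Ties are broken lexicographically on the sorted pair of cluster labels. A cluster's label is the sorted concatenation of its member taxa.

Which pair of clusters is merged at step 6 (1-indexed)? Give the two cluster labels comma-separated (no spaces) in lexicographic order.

ABEMT,FP

1. join F+P (d=1) ⇒ FP; edges |F|=1/2, |P|=1/2
  updated: d(A,FP)=19/2, d(B,FP)=25/2, d(E,FP)=19/2, d(FP,I)=27/2, d(FP,M)=19/2, d(FP,T)=23/2
2. join B+E (d=2) ⇒ BE; edges |B|=1, |E|=1
  updated: d(A,BE)=8, d(BE,FP)=11, d(BE,I)=25/2, d(BE,M)=4, d(BE,T)=9
3. join BE+M (d=4) ⇒ BEM; edges |BE|=1, |M|=2
  updated: d(A,BEM)=9, d(BEM,FP)=21/2, d(BEM,I)=15, d(BEM,T)=22/3
4. join BEM+T (d=22/3) ⇒ BEMT; edges |BEM|=5/3, |T|=11/3
  updated: d(A,BEMT)=9, d(BEMT,FP)=43/4, d(BEMT,I)=29/2
5. join A+BEMT (d=9) ⇒ ABEMT; edges |A|=9/2, |BEMT|=5/6
  updated: d(ABEMT,FP)=21/2, d(ABEMT,I)=14
6. join ABEMT+FP (d=21/2) ⇒ ABEFMPT; edges |ABEMT|=3/4, |FP|=19/4
  updated: d(ABEFMPT,I)=97/7
7. join ABEFMPT+I (d=97/7) ⇒ ABEFIMPT; edges |ABEFMPT|=47/28, |I|=97/14
final tree: (((A:9/2,(((B:1,E:1):1,M:2):5/3,T:11/3):5/6):3/4,(F:1/2,P:1/2):19/4):47/28,I:97/14)
total length: 2585/84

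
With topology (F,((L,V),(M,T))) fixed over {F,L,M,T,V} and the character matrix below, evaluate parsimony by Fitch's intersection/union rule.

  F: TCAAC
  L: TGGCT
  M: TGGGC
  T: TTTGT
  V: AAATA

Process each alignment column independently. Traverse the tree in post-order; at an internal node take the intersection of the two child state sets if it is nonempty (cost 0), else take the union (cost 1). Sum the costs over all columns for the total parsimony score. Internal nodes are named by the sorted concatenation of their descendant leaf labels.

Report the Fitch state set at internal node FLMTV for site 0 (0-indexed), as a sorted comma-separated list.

T

[col 0] LV: children L:{T}, V:{A} ∪→ {A,T}; cost 1
[col 0] MT: children M:{T}, T:{T} ∩→ {T}; cost 0
[col 0] LMTV: children LV:{A,T}, MT:{T} ∩→ {T}; cost 0
[col 0] FLMTV: children F:{T}, LMTV:{T} ∩→ {T}; cost 0
[col 1] LV: children L:{G}, V:{A} ∪→ {A,G}; cost 1
[col 1] MT: children M:{G}, T:{T} ∪→ {G,T}; cost 1
[col 1] LMTV: children LV:{A,G}, MT:{G,T} ∩→ {G}; cost 0
[col 1] FLMTV: children F:{C}, LMTV:{G} ∪→ {C,G}; cost 1
[col 2] LV: children L:{G}, V:{A} ∪→ {A,G}; cost 1
[col 2] MT: children M:{G}, T:{T} ∪→ {G,T}; cost 1
[col 2] LMTV: children LV:{A,G}, MT:{G,T} ∩→ {G}; cost 0
[col 2] FLMTV: children F:{A}, LMTV:{G} ∪→ {A,G}; cost 1
[col 3] LV: children L:{C}, V:{T} ∪→ {C,T}; cost 1
[col 3] MT: children M:{G}, T:{G} ∩→ {G}; cost 0
[col 3] LMTV: children LV:{C,T}, MT:{G} ∪→ {C,G,T}; cost 1
[col 3] FLMTV: children F:{A}, LMTV:{C,G,T} ∪→ {A,C,G,T}; cost 1
[col 4] LV: children L:{T}, V:{A} ∪→ {A,T}; cost 1
[col 4] MT: children M:{C}, T:{T} ∪→ {C,T}; cost 1
[col 4] LMTV: children LV:{A,T}, MT:{C,T} ∩→ {T}; cost 0
[col 4] FLMTV: children F:{C}, LMTV:{T} ∪→ {C,T}; cost 1
per-site changes: [1, 3, 3, 3, 3]; total = 13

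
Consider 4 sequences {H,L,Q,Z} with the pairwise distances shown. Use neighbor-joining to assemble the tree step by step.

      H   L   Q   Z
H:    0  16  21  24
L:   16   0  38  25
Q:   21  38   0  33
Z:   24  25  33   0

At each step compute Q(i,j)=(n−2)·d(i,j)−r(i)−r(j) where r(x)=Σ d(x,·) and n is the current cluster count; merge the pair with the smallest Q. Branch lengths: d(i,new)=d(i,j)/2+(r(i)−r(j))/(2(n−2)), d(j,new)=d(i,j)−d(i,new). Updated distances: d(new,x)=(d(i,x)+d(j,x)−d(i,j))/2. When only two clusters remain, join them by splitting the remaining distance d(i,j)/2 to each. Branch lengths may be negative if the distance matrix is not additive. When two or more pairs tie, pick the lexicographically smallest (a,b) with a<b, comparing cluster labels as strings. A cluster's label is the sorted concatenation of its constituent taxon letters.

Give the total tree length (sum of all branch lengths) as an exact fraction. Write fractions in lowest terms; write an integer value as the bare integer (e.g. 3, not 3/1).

203/4

step 1: merge (H,Q) at d=21, Q=-111; branch lengths H→11/4, Q→73/4; new cluster HQ
  updated: d(HQ,L)=33/2, d(HQ,Z)=18
step 2: merge (HQ,L) at d=33/2, Q=-119/2; branch lengths HQ→19/4, L→47/4; new cluster HLQ
  updated: d(HLQ,Z)=53/4
step 3: merge (HLQ,Z) at d=53/4; branch lengths HLQ→53/8, Z→53/8; new cluster HLQZ
final tree: (((H:11/4,Q:73/4):19/4,L:47/4):53/8,Z:53/8)
total length: 203/4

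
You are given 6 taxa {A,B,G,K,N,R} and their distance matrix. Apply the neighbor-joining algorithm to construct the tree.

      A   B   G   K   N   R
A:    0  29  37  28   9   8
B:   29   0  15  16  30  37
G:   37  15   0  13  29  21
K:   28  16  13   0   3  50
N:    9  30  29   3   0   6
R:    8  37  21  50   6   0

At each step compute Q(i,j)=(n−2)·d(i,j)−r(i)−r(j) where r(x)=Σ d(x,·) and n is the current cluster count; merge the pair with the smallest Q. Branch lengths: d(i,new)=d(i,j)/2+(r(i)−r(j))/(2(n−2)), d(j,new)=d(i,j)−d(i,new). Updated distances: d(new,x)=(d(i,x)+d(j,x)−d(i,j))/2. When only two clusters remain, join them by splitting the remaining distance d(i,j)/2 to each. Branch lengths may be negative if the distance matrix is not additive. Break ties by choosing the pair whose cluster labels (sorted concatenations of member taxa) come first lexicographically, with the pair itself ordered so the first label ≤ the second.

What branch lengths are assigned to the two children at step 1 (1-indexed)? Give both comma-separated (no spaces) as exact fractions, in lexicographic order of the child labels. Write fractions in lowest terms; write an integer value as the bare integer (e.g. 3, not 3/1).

21/8,43/8

1. join A+R (d=8, Q=-201) ⇒ AR; edges |A|=21/8, |R|=43/8
  updated: d(AR,B)=29, d(AR,G)=25, d(AR,K)=35, d(AR,N)=7/2
2. join AR+N (d=7/2, Q=-295/2) ⇒ ANR; edges |AR|=25/4, |N|=-11/4
  updated: d(ANR,B)=111/4, d(ANR,G)=101/4, d(ANR,K)=69/4
3. join ANR+K (d=69/4, Q=-82) ⇒ AKNR; edges |ANR|=117/8, |K|=21/8
  updated: d(AKNR,B)=53/4, d(AKNR,G)=21/2
4. join AKNR+B (d=53/4, Q=-155/4) ⇒ ABKNR; edges |AKNR|=35/8, |B|=71/8
  updated: d(ABKNR,G)=49/8
5. join ABKNR+G (d=49/8) ⇒ ABGKNR; edges |ABKNR|=49/16, |G|=49/16
final tree: (((((A:21/8,R:43/8):25/4,N:-11/4):117/8,K:21/8):35/8,B:71/8):49/16,G:49/16)
total length: 385/8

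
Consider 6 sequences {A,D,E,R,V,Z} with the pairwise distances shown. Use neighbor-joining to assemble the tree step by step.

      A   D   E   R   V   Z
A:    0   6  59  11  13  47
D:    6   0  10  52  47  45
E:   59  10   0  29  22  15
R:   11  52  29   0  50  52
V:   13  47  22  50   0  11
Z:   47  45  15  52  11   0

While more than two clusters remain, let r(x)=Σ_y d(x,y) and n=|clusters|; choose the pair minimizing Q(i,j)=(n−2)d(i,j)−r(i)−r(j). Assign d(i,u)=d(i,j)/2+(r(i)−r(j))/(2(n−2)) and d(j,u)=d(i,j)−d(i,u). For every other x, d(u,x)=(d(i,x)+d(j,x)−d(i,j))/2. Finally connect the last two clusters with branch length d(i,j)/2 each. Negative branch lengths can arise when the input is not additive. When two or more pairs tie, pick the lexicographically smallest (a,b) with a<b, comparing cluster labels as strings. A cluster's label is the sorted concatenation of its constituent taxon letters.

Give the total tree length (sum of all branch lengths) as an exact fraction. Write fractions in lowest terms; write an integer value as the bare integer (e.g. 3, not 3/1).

559/8

iteration 1: select A,R (d=11, Q=-286); attach at lengths (-7/4, 51/4); label the merged cluster AR
  updated: d(AR,D)=47/2, d(AR,E)=77/2, d(AR,V)=26, d(AR,Z)=44
iteration 2: select V,Z (d=11, Q=-188); attach at lengths (4, 7); label the merged cluster VZ
  updated: d(AR,VZ)=59/2, d(D,VZ)=81/2, d(E,VZ)=13
iteration 3: select AR,D (d=47/2, Q=-237/2); attach at lengths (129/8, 59/8); label the merged cluster ADR
  updated: d(ADR,E)=25/2, d(ADR,VZ)=93/4
iteration 4: select ADR,E (d=25/2, Q=-195/4); attach at lengths (91/8, 9/8); label the merged cluster ADER
  updated: d(ADER,VZ)=95/8
iteration 5: select ADER,VZ (d=95/8); attach at lengths (95/16, 95/16); label the merged cluster ADERVZ
final tree: ((((A:-7/4,R:51/4):129/8,D:59/8):91/8,E:9/8):95/16,(V:4,Z:7):95/16)
total length: 559/8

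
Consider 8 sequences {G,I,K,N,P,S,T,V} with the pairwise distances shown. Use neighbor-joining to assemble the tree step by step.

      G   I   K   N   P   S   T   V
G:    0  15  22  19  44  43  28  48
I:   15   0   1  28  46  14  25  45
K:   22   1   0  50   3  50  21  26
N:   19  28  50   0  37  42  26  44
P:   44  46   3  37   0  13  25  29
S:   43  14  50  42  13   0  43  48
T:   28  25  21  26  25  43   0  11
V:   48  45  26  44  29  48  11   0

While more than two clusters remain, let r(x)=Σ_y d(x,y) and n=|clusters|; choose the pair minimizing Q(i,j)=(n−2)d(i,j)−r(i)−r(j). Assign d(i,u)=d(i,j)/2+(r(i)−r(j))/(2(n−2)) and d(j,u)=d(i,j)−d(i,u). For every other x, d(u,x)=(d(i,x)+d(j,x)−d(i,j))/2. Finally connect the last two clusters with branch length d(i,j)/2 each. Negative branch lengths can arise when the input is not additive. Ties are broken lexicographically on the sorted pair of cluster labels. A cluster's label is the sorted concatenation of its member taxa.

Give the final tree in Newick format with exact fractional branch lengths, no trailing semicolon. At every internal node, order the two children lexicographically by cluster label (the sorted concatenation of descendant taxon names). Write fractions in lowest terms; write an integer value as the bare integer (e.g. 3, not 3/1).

((((G:21/4,N:55/4):159/16,(T:-5/4,V:49/4):185/16):25/16,(I:7/12,K:5/12):139/16):201/32,(P:11/6,S:67/6):201/32)

1. join P+S (d=13, Q=-372) ⇒ PS; edges |P|=11/6, |S|=67/6
  updated: d(G,PS)=37, d(I,PS)=47/2, d(K,PS)=20, d(N,PS)=33, d(PS,T)=55/2, d(PS,V)=32
2. join T+V (d=11, Q=-579/2) ⇒ TV; edges |T|=-5/4, |V|=49/4
  updated: d(G,TV)=65/2, d(I,TV)=59/2, d(K,TV)=18, d(N,TV)=59/2, d(PS,TV)=97/4
3. join G+N (d=19, Q=-209) ⇒ GN; edges |G|=21/4, |N|=55/4
  updated: d(GN,I)=12, d(GN,K)=53/2, d(GN,PS)=51/2, d(GN,TV)=43/2
4. join I+K (d=1, Q=-257/2) ⇒ IK; edges |I|=7/12, |K|=5/12
  updated: d(GN,IK)=75/4, d(IK,PS)=85/4, d(IK,TV)=93/4
5. join GN+TV (d=43/2, Q=-367/4) ⇒ GNTV; edges |GN|=159/16, |TV|=185/16
  updated: d(GNTV,IK)=41/4, d(GNTV,PS)=113/8
6. join GNTV+IK (d=41/4, Q=-365/8) ⇒ GIKNTV; edges |GNTV|=25/16, |IK|=139/16
  updated: d(GIKNTV,PS)=201/16
7. join GIKNTV+PS (d=201/16) ⇒ GIKNPSTV; edges |GIKNTV|=201/32, |PS|=201/32
final tree: ((((G:21/4,N:55/4):159/16,(T:-5/4,V:49/4):185/16):25/16,(I:7/12,K:5/12):139/16):201/32,(P:11/6,S:67/6):201/32)
total length: 1413/16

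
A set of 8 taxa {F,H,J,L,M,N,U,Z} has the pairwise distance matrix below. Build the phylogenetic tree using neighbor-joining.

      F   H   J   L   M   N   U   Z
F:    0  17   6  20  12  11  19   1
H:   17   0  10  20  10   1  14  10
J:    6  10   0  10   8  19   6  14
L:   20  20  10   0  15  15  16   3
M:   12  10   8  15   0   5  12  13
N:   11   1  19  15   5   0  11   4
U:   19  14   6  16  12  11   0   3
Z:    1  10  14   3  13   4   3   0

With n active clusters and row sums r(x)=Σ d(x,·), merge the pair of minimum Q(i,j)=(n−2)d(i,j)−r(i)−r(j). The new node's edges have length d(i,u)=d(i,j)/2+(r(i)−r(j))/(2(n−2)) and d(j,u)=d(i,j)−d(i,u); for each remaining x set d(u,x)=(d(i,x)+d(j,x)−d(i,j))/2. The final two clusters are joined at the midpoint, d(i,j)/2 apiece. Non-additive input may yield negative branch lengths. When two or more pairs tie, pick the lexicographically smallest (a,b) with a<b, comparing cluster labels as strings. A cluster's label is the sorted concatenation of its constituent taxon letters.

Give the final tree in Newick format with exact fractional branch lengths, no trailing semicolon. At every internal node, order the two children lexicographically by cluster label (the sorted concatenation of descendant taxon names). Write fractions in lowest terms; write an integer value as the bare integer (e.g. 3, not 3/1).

step 1: merge (H,N) at d=1, Q=-142; branch lengths H→11/6, N→-5/6; new cluster HN
  updated: d(F,HN)=27/2, d(HN,J)=14, d(HN,L)=17, d(HN,M)=7, d(HN,U)=12, d(HN,Z)=13/2
step 2: merge (F,Z) at d=1, Q=-107; branch lengths F→18/5, Z→-13/5; new cluster FZ
  updated: d(FZ,HN)=19/2, d(FZ,J)=19/2, d(FZ,L)=11, d(FZ,M)=12, d(FZ,U)=21/2
step 3: merge (HN,M) at d=7, Q=-171/2; branch lengths HN→67/16, M→45/16; new cluster HMN
  updated: d(FZ,HMN)=29/4, d(HMN,J)=15/2, d(HMN,L)=25/2, d(HMN,U)=17/2
step 4: merge (J,U) at d=6, Q=-56; branch lengths J→5/3, U→13/3; new cluster JU
  updated: d(FZ,JU)=7, d(HMN,JU)=5, d(JU,L)=10
step 5: merge (FZ,L) at d=11, Q=-147/4; branch lengths FZ→55/16, L→121/16; new cluster FLZ
  updated: d(FLZ,HMN)=35/8, d(FLZ,JU)=3
step 6: merge (FLZ,HMN) at d=35/8, Q=-99/8; branch lengths FLZ→19/16, HMN→51/16; new cluster FHLMNZ
  updated: d(FHLMNZ,JU)=29/16
step 7: merge (FHLMNZ,JU) at d=29/16; branch lengths FHLMNZ→29/32, JU→29/32; new cluster FHJLMNUZ
final tree: ((((F:18/5,Z:-13/5):55/16,L:121/16):19/16,((H:11/6,N:-5/6):67/16,M:45/16):51/16):29/32,(J:5/3,U:13/3):29/32)
total length: 515/16

((((F:18/5,Z:-13/5):55/16,L:121/16):19/16,((H:11/6,N:-5/6):67/16,M:45/16):51/16):29/32,(J:5/3,U:13/3):29/32)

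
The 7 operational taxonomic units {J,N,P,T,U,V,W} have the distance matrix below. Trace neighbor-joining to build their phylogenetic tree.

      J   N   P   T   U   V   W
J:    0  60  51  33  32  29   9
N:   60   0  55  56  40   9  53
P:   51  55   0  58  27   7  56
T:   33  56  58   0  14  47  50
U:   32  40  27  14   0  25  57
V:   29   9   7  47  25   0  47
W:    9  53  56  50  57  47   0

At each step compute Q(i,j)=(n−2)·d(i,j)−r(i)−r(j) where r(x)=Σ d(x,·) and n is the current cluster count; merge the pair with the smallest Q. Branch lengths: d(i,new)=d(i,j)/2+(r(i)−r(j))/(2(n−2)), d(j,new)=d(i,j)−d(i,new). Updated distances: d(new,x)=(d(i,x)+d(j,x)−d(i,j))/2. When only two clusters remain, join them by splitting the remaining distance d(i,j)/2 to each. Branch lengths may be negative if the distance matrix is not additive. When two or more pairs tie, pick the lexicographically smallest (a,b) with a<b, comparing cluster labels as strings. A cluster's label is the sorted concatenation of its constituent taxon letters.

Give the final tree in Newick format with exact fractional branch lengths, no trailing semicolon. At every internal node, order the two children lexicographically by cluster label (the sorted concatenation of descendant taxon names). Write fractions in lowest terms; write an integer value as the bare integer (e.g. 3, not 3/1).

iteration 1: select J,W (d=9, Q=-441); attach at lengths (-13/10, 103/10); label the merged cluster JW
  updated: d(JW,N)=52, d(JW,P)=49, d(JW,T)=37, d(JW,U)=40, d(JW,V)=67/2
iteration 2: select T,U (d=14, Q=-302); attach at lengths (61/4, -5/4); label the merged cluster TU
  updated: d(JW,TU)=63/2, d(N,TU)=41, d(P,TU)=71/2, d(TU,V)=29
iteration 3: select JW,TU (d=63/2, Q=-417/2); attach at lengths (247/12, 131/12); label the merged cluster JTUW
  updated: d(JTUW,N)=123/4, d(JTUW,P)=53/2, d(JTUW,V)=31/2
iteration 4: select JTUW,P (d=53/2, Q=-433/4); attach at lengths (149/16, 275/16); label the merged cluster JPTUW
  updated: d(JPTUW,N)=237/8, d(JPTUW,V)=-2
iteration 5: select JPTUW,N (d=237/8, Q=-293/8); attach at lengths (149/16, 325/16); label the merged cluster JNPTUW
  updated: d(JNPTUW,V)=-181/16
iteration 6: select JNPTUW,V (d=-181/16); attach at lengths (-181/32, -181/32); label the merged cluster JNPTUVW
final tree: (((((J:-13/10,W:103/10):247/12,(T:61/4,U:-5/4):131/12):149/16,P:275/16):149/16,N:325/16):-181/32,V:-181/32)
total length: 1589/16

(((((J:-13/10,W:103/10):247/12,(T:61/4,U:-5/4):131/12):149/16,P:275/16):149/16,N:325/16):-181/32,V:-181/32)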